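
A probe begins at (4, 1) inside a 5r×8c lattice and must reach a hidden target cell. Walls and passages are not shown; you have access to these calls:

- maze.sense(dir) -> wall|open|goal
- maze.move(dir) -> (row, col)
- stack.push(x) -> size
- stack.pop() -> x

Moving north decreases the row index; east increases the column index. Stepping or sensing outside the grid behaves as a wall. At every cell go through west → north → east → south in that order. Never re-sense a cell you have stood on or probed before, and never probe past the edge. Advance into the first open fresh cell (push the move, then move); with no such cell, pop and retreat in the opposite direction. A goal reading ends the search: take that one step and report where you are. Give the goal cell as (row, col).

% 1. sense(dir=west) ~> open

% 2. push(x=west) ~> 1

% 3. move(dir=west) ~> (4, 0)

% 4. sense(dir=north) ~> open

% 5. push(x=north) ~> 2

% 6. move(dir=north) ~> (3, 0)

% 7. sense(dir=north) ~> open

% 8. push(x=north) ~> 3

% 9. move(dir=north) ~> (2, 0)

% 10. sense(dir=north) ~> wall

% 11. sense(dir=east) ~> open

% 12. push(x=east) ~> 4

% 13. move(dir=east) ~> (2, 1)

% 14. sense(dir=north) ~> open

% 15. push(x=north) ~> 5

% 16. move(dir=north) ~> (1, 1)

% 17. sense(dir=north) ~> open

% 18. push(x=north) ~> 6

% 19. move(dir=north) ~> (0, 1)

% 20. sense(dir=west) ~> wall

% 21. sense(dir=east) ~> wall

% 22. pop() ~> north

% 23. move(dir=south) ~> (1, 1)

% 24. sense(dir=east) ~> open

% 25. push(x=east) ~> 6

% 26. move(dir=east) ~> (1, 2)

% 27. sense(dir=east) ~> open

% 28. push(x=east) ~> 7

% 29. move(dir=east) ~> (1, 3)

% 30. sense(dir=north) ~> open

% 31. push(x=north) ~> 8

% 32. move(dir=north) ~> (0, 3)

% 33. sense(dir=east) ~> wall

% 34. pop() ~> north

% 35. move(dir=south) ~> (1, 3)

% 36. sense(dir=east) ~> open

% 37. push(x=east) ~> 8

% 38. move(dir=east) ~> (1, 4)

% 39. sense(dir=east) ~> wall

% 40. sense(dir=south) ~> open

% 41. push(x=south) ~> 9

% 42. move(dir=south) ~> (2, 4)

% 43. sense(dir=west) ~> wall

% 44. sense(dir=east) ~> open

% 45. push(x=east) ~> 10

% 46. move(dir=east) ~> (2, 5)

% 47. sense(dir=east) ~> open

% 48. push(x=east) ~> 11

% 49. move(dir=east) ~> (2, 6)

% 50. sense(dir=north) ~> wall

% 51. sense(dir=east) ~> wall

% 52. sense(dir=south) ~> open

% 53. push(x=south) ~> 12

% 54. move(dir=south) ~> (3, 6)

% 55. sense(dir=west) ~> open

% 56. push(x=west) ~> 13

% 57. move(dir=west) ~> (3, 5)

% 58. sense(dir=west) ~> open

% 59. push(x=west) ~> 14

% 60. move(dir=west) ~> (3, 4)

% 61. sense(dir=west) ~> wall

% 62. sense(dir=south) ~> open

% 63. push(x=south) ~> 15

% 64. move(dir=south) ~> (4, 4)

% 65. sense(dir=west) ~> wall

% 66. sense(dir=east) ~> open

% 67. push(x=east) ~> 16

% 68. move(dir=east) ~> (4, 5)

% 69. sense(dir=east) ~> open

% 70. push(x=east) ~> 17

% 71. move(dir=east) ~> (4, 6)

% 72. sense(dir=east) ~> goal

% 73. move(dir=east) ~> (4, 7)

Answer: (4, 7)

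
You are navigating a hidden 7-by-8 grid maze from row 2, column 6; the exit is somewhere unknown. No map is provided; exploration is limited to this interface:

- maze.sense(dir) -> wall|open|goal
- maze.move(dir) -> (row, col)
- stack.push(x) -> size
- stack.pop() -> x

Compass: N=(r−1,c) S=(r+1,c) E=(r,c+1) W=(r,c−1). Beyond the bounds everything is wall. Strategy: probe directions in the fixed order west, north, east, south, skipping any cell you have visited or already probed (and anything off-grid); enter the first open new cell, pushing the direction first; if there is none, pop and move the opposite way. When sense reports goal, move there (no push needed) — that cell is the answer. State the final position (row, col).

[in] maze.sense dir=west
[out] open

[in] stack.push x=west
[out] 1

[in] maze.move dir=west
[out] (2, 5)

[in] maze.sense dir=west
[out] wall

[in] maze.sense dir=north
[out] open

[in] stack.push x=north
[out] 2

[in] maze.move dir=north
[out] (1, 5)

[in] maze.sense dir=west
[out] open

[in] stack.push x=west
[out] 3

[in] maze.move dir=west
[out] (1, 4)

[in] maze.sense dir=west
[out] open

[in] stack.push x=west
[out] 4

[in] maze.move dir=west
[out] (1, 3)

[in] maze.sense dir=west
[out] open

[in] stack.push x=west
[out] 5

[in] maze.move dir=west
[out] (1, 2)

[in] maze.sense dir=west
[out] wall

[in] maze.sense dir=north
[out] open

[in] stack.push x=north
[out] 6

[in] maze.move dir=north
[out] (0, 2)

[in] maze.sense dir=west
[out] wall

[in] maze.sense dir=east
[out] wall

[in] stack.pop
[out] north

[in] maze.move dir=south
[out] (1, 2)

[in] maze.sense dir=south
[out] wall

[in] stack.pop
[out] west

[in] maze.move dir=east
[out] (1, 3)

[in] maze.sense dir=south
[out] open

[in] stack.push x=south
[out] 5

[in] maze.move dir=south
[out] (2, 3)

[in] maze.sense dir=south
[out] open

[in] stack.push x=south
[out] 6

[in] maze.move dir=south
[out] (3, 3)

[in] maze.sense dir=west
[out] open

[in] stack.push x=west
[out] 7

[in] maze.move dir=west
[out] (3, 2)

[in] maze.sense dir=west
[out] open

[in] stack.push x=west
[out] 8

[in] maze.move dir=west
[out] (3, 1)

[in] maze.sense dir=west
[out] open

[in] stack.push x=west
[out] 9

[in] maze.move dir=west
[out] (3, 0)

[in] maze.sense dir=north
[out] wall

[in] maze.sense dir=south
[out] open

[in] stack.push x=south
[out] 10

[in] maze.move dir=south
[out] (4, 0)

[in] maze.sense dir=east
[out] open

[in] stack.push x=east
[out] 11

[in] maze.move dir=east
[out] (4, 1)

[in] maze.sense dir=east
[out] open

[in] stack.push x=east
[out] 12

[in] maze.move dir=east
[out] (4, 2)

[in] maze.sense dir=east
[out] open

[in] stack.push x=east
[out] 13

[in] maze.move dir=east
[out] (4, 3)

[in] maze.sense dir=east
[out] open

[in] stack.push x=east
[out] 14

[in] maze.move dir=east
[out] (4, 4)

[in] maze.sense dir=north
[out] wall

[in] maze.sense dir=east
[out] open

[in] stack.push x=east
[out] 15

[in] maze.move dir=east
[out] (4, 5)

[in] maze.sense dir=north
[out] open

[in] stack.push x=north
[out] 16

[in] maze.move dir=north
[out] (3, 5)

[in] maze.sense dir=east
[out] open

[in] stack.push x=east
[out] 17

[in] maze.move dir=east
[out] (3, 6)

[in] maze.sense dir=east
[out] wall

[in] maze.sense dir=south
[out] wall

[in] stack.pop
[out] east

[in] maze.move dir=west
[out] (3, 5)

[in] stack.pop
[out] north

[in] maze.move dir=south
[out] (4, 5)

[in] maze.sense dir=south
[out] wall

[in] stack.pop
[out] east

[in] maze.move dir=west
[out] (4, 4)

[in] maze.sense dir=south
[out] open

[in] stack.push x=south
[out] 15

[in] maze.move dir=south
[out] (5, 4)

[in] maze.sense dir=west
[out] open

[in] stack.push x=west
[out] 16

[in] maze.move dir=west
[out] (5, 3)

[in] maze.sense dir=west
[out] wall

[in] maze.sense dir=south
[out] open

[in] stack.push x=south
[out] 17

[in] maze.move dir=south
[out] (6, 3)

[in] maze.sense dir=west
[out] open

[in] stack.push x=west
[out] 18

[in] maze.move dir=west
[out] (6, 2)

[in] maze.sense dir=west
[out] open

[in] stack.push x=west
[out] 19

[in] maze.move dir=west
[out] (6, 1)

[in] maze.sense dir=west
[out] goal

[in] maze.move dir=west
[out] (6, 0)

Answer: (6, 0)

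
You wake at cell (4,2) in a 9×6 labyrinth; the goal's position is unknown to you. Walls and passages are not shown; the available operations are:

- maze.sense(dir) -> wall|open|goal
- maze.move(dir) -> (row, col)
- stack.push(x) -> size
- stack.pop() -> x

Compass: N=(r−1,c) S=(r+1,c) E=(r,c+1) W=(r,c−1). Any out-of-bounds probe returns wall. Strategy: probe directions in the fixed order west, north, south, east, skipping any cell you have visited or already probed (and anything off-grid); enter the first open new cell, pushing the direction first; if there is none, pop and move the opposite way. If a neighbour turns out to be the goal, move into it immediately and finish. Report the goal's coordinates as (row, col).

;; maze.sense(dir=west) ~> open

;; stack.push(x=west) ~> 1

;; maze.move(dir=west) ~> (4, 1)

;; maze.sense(dir=west) ~> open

;; stack.push(x=west) ~> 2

;; maze.move(dir=west) ~> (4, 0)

;; maze.sense(dir=north) ~> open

;; stack.push(x=north) ~> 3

;; maze.move(dir=north) ~> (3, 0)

;; maze.sense(dir=north) ~> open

;; stack.push(x=north) ~> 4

;; maze.move(dir=north) ~> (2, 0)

;; maze.sense(dir=north) ~> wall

;; maze.sense(dir=east) ~> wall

;; stack.pop() ~> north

;; maze.move(dir=south) ~> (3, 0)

;; maze.sense(dir=east) ~> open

;; stack.push(x=east) ~> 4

;; maze.move(dir=east) ~> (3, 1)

;; maze.sense(dir=east) ~> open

;; stack.push(x=east) ~> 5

;; maze.move(dir=east) ~> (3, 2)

;; maze.sense(dir=north) ~> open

;; stack.push(x=north) ~> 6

;; maze.move(dir=north) ~> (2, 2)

;; maze.sense(dir=north) ~> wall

;; maze.sense(dir=east) ~> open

;; stack.push(x=east) ~> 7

;; maze.move(dir=east) ~> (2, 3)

;; maze.sense(dir=north) ~> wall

;; maze.sense(dir=south) ~> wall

;; maze.sense(dir=east) ~> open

;; stack.push(x=east) ~> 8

;; maze.move(dir=east) ~> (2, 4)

;; maze.sense(dir=north) ~> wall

;; maze.sense(dir=south) ~> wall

;; maze.sense(dir=east) ~> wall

;; stack.pop() ~> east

;; maze.move(dir=west) ~> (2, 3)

;; stack.pop() ~> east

;; maze.move(dir=west) ~> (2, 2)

;; stack.pop() ~> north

;; maze.move(dir=south) ~> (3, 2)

;; stack.pop() ~> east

;; maze.move(dir=west) ~> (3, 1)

;; stack.pop() ~> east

;; maze.move(dir=west) ~> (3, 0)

;; stack.pop() ~> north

;; maze.move(dir=south) ~> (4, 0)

;; maze.sense(dir=south) ~> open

;; stack.push(x=south) ~> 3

;; maze.move(dir=south) ~> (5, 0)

;; maze.sense(dir=south) ~> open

;; stack.push(x=south) ~> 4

;; maze.move(dir=south) ~> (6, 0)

;; maze.sense(dir=south) ~> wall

;; maze.sense(dir=east) ~> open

;; stack.push(x=east) ~> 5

;; maze.move(dir=east) ~> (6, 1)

;; maze.sense(dir=north) ~> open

;; stack.push(x=north) ~> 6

;; maze.move(dir=north) ~> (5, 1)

;; maze.sense(dir=east) ~> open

;; stack.push(x=east) ~> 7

;; maze.move(dir=east) ~> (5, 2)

;; maze.sense(dir=south) ~> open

;; stack.push(x=south) ~> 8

;; maze.move(dir=south) ~> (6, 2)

;; maze.sense(dir=south) ~> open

;; stack.push(x=south) ~> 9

;; maze.move(dir=south) ~> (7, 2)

;; maze.sense(dir=west) ~> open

;; stack.push(x=west) ~> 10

;; maze.move(dir=west) ~> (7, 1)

;; maze.sense(dir=south) ~> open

;; stack.push(x=south) ~> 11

;; maze.move(dir=south) ~> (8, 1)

;; maze.sense(dir=west) ~> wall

;; maze.sense(dir=east) ~> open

;; stack.push(x=east) ~> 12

;; maze.move(dir=east) ~> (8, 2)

;; maze.sense(dir=east) ~> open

;; stack.push(x=east) ~> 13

;; maze.move(dir=east) ~> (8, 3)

;; maze.sense(dir=north) ~> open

;; stack.push(x=north) ~> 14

;; maze.move(dir=north) ~> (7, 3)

;; maze.sense(dir=north) ~> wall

;; maze.sense(dir=east) ~> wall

;; stack.pop() ~> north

;; maze.move(dir=south) ~> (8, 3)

;; maze.sense(dir=east) ~> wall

;; stack.pop() ~> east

;; maze.move(dir=west) ~> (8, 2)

;; stack.pop() ~> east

;; maze.move(dir=west) ~> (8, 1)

;; stack.pop() ~> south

;; maze.move(dir=north) ~> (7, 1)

;; stack.pop() ~> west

;; maze.move(dir=east) ~> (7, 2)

;; stack.pop() ~> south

;; maze.move(dir=north) ~> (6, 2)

;; stack.pop() ~> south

;; maze.move(dir=north) ~> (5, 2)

;; maze.sense(dir=east) ~> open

;; stack.push(x=east) ~> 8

;; maze.move(dir=east) ~> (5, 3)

;; maze.sense(dir=north) ~> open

;; stack.push(x=north) ~> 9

;; maze.move(dir=north) ~> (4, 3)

;; maze.sense(dir=east) ~> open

;; stack.push(x=east) ~> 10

;; maze.move(dir=east) ~> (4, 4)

;; maze.sense(dir=south) ~> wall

;; maze.sense(dir=east) ~> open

;; stack.push(x=east) ~> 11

;; maze.move(dir=east) ~> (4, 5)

;; maze.sense(dir=north) ~> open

;; stack.push(x=north) ~> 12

;; maze.move(dir=north) ~> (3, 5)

;; stack.pop() ~> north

;; maze.move(dir=south) ~> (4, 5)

;; maze.sense(dir=south) ~> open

;; stack.push(x=south) ~> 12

;; maze.move(dir=south) ~> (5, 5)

;; maze.sense(dir=south) ~> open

;; stack.push(x=south) ~> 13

;; maze.move(dir=south) ~> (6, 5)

;; maze.sense(dir=west) ~> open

;; stack.push(x=west) ~> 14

;; maze.move(dir=west) ~> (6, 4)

;; stack.pop() ~> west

;; maze.move(dir=east) ~> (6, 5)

;; maze.sense(dir=south) ~> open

;; stack.push(x=south) ~> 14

;; maze.move(dir=south) ~> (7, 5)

;; maze.sense(dir=south) ~> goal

;; maze.move(dir=south) ~> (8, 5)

Answer: (8, 5)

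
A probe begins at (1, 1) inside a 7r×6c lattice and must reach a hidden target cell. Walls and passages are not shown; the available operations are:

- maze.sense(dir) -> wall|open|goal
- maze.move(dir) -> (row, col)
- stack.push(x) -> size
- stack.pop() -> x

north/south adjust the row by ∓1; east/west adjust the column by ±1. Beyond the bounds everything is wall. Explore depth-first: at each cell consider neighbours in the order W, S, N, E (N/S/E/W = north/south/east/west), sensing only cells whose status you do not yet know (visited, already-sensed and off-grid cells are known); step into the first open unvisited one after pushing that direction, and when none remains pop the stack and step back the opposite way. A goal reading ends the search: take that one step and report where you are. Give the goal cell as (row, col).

Action: maze.sense[dir: west]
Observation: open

Action: stack.push[x: west]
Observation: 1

Action: maze.move[dir: west]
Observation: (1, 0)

Action: maze.sense[dir: south]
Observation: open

Action: stack.push[x: south]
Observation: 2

Action: maze.move[dir: south]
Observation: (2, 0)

Action: maze.sense[dir: south]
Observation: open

Action: stack.push[x: south]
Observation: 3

Action: maze.move[dir: south]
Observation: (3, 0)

Action: maze.sense[dir: south]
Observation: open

Action: stack.push[x: south]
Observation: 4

Action: maze.move[dir: south]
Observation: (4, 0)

Action: maze.sense[dir: south]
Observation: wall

Action: maze.sense[dir: east]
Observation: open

Action: stack.push[x: east]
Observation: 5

Action: maze.move[dir: east]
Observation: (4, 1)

Action: maze.sense[dir: south]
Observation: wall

Action: maze.sense[dir: north]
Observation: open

Action: stack.push[x: north]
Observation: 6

Action: maze.move[dir: north]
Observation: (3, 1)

Action: maze.sense[dir: north]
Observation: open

Action: stack.push[x: north]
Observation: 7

Action: maze.move[dir: north]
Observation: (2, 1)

Action: maze.sense[dir: east]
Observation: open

Action: stack.push[x: east]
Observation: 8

Action: maze.move[dir: east]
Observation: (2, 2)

Action: maze.sense[dir: south]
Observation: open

Action: stack.push[x: south]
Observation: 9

Action: maze.move[dir: south]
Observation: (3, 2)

Action: maze.sense[dir: south]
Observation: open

Action: stack.push[x: south]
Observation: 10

Action: maze.move[dir: south]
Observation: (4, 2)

Action: maze.sense[dir: south]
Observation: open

Action: stack.push[x: south]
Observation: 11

Action: maze.move[dir: south]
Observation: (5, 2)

Action: maze.sense[dir: south]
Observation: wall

Action: maze.sense[dir: east]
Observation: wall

Action: stack.pop[]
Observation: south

Action: maze.move[dir: north]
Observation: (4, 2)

Action: maze.sense[dir: east]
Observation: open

Action: stack.push[x: east]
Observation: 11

Action: maze.move[dir: east]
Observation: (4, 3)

Action: maze.sense[dir: north]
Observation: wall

Action: maze.sense[dir: east]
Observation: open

Action: stack.push[x: east]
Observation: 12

Action: maze.move[dir: east]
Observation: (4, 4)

Action: maze.sense[dir: south]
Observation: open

Action: stack.push[x: south]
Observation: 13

Action: maze.move[dir: south]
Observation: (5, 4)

Action: maze.sense[dir: south]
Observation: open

Action: stack.push[x: south]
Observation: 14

Action: maze.move[dir: south]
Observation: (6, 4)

Action: maze.sense[dir: west]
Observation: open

Action: stack.push[x: west]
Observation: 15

Action: maze.move[dir: west]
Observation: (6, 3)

Action: stack.pop[]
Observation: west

Action: maze.move[dir: east]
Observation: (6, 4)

Action: maze.sense[dir: east]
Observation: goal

Action: maze.move[dir: east]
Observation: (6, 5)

Answer: (6, 5)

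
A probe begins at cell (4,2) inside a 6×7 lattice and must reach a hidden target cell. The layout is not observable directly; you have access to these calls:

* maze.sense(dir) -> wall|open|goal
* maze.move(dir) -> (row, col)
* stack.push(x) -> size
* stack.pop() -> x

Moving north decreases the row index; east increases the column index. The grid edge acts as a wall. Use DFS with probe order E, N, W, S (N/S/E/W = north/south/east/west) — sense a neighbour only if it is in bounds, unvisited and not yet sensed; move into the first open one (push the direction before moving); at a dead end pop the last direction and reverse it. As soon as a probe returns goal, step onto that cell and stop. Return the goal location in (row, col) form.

-> sense(dir→east)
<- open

-> push(x→east)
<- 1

-> move(dir→east)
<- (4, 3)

-> sense(dir→east)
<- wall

-> sense(dir→north)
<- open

-> push(x→north)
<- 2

-> move(dir→north)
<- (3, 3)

-> sense(dir→east)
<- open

-> push(x→east)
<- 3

-> move(dir→east)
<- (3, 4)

-> sense(dir→east)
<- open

-> push(x→east)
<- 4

-> move(dir→east)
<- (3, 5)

-> sense(dir→east)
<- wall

-> sense(dir→north)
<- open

-> push(x→north)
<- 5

-> move(dir→north)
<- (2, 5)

-> sense(dir→east)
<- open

-> push(x→east)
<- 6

-> move(dir→east)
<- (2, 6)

-> sense(dir→north)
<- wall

-> pop()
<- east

-> move(dir→west)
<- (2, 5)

-> sense(dir→north)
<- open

-> push(x→north)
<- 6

-> move(dir→north)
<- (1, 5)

-> sense(dir→north)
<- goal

-> move(dir→north)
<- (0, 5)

Answer: (0, 5)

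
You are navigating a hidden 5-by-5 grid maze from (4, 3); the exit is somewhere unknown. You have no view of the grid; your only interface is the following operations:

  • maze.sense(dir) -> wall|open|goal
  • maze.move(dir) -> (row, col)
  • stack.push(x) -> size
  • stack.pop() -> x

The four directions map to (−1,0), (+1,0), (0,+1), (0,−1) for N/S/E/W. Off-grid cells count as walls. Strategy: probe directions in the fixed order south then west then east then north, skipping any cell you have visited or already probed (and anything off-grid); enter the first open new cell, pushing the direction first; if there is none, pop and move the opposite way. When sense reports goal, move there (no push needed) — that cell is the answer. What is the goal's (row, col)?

$ sense dir='west'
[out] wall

$ sense dir='east'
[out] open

$ push x='east'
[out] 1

$ move dir='east'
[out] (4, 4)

$ sense dir='north'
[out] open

$ push x='north'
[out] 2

$ move dir='north'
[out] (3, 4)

$ sense dir='west'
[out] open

$ push x='west'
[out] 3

$ move dir='west'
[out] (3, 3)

$ sense dir='west'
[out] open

$ push x='west'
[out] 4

$ move dir='west'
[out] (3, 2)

$ sense dir='west'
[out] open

$ push x='west'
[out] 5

$ move dir='west'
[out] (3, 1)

$ sense dir='south'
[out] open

$ push x='south'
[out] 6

$ move dir='south'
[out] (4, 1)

$ sense dir='west'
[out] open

$ push x='west'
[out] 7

$ move dir='west'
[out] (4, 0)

$ sense dir='north'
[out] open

$ push x='north'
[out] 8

$ move dir='north'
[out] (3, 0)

$ sense dir='north'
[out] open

$ push x='north'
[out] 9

$ move dir='north'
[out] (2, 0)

$ sense dir='east'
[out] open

$ push x='east'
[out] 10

$ move dir='east'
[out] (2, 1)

$ sense dir='east'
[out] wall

$ sense dir='north'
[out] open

$ push x='north'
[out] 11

$ move dir='north'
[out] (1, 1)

$ sense dir='west'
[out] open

$ push x='west'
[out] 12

$ move dir='west'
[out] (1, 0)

$ sense dir='north'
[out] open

$ push x='north'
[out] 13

$ move dir='north'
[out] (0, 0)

$ sense dir='east'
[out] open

$ push x='east'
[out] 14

$ move dir='east'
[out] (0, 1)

$ sense dir='east'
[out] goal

$ move dir='east'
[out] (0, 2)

Answer: (0, 2)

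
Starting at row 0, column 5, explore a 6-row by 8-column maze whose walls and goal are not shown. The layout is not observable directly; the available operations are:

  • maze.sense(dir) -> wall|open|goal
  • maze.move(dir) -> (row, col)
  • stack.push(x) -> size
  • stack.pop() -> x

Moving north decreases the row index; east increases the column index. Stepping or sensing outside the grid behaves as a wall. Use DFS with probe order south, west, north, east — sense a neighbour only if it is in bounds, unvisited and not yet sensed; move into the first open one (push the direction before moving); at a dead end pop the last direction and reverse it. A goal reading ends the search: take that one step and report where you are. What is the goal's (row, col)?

Using maze.sense using south, and get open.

I call stack.push using south, and observe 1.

Then maze.move using south, and get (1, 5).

Now I run maze.sense using south, : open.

I try stack.push using south, : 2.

Invoking maze.move using south, giving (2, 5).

Invoking maze.sense using south, yielding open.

Invoking stack.push using south, and get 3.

Invoking maze.move using south, yielding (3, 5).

Using maze.sense using south, — result: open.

Now I run stack.push using south, — result: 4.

I call maze.move using south, → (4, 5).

I invoke maze.sense using south, and see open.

Calling stack.push using south, → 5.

I invoke maze.move using south, : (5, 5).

Invoking maze.sense using west, and get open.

Then stack.push using west, → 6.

I call maze.move using west, giving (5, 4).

I try maze.sense using west, yielding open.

I invoke stack.push using west, → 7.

I invoke maze.move using west, : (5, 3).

I invoke maze.sense using west, yielding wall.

I try maze.sense using north, — result: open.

Calling stack.push using north, — result: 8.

I try maze.move using north, → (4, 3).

Now I run maze.sense using west, and get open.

Calling stack.push using west, → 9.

Using maze.move using west, and see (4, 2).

I use maze.sense using west, yielding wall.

Invoking maze.sense using north, → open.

Invoking stack.push using north, — result: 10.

Then maze.move using north, and see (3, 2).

Invoking maze.sense using west, and see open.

Next I call stack.push using west, → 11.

Calling maze.move using west, — result: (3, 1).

Invoking maze.sense using west, and see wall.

I try maze.sense using north, which returns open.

I run stack.push using north, yielding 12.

Calling maze.move using north, and see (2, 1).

I use maze.sense using west, : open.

I use stack.push using west, → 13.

I try maze.move using west, → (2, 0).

I invoke maze.sense using north, — result: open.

Now I run stack.push using north, and see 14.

Now I run maze.move using north, and see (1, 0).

Then maze.sense using north, yielding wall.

Next I call maze.sense using east, giving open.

Using stack.push using east, and observe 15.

Now I run maze.move using east, → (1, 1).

I invoke maze.sense using north, — result: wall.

Next I call maze.sense using east, and see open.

Using stack.push using east, : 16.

Next I call maze.move using east, : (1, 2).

Calling maze.sense using south, and observe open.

Using stack.push using south, → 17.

Calling maze.move using south, which returns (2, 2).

Now I run maze.sense using east, → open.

I run stack.push using east, and see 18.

I try maze.move using east, and see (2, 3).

I run maze.sense using south, which returns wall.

I try maze.sense using north, → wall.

Using maze.sense using east, and get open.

Invoking stack.push using east, and see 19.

Invoking maze.move using east, yielding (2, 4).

I run maze.sense using south, yielding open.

Next I call stack.push using south, → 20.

Invoking maze.move using south, → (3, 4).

I use maze.sense using south, → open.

I call stack.push using south, and observe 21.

Now I run maze.move using south, and get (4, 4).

Now I run stack.pop, → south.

I call maze.move using north, → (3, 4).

Next I call stack.pop(), and see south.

Then maze.move using north, — result: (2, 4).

Now I run maze.sense using north, — result: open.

Invoking stack.push using north, — result: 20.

I call maze.move using north, yielding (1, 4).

I try maze.sense using north, and see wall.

I use stack.pop(), → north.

I try maze.move using south, and observe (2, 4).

Then stack.pop, giving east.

Using maze.move using west, yielding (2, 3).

Calling stack.pop(), — result: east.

Then maze.move using west, and observe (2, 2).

Invoking stack.pop, : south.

Then maze.move using north, and observe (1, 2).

I invoke maze.sense using north, and see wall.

I invoke stack.pop(), which returns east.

I try maze.move using west, giving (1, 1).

Calling stack.pop(), which returns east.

Then maze.move using west, yielding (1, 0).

Using stack.pop, — result: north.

I run maze.move using south, — result: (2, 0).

I call stack.pop, which returns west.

I use maze.move using east, and see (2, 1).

I try stack.pop(), which returns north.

Invoking maze.move using south, giving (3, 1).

Now I run stack.pop, and observe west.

I invoke maze.move using east, yielding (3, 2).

Invoking stack.pop(), → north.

Invoking maze.move using south, → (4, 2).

I run stack.pop, and see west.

Then maze.move using east, → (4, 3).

Using stack.pop, which returns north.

Invoking maze.move using south, — result: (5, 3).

I call stack.pop, giving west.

Now I run maze.move using east, and get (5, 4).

Now I run stack.pop(), and observe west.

Then maze.move using east, and see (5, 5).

I run maze.sense using east, giving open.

Then stack.push using east, → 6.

Next I call maze.move using east, and get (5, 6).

Using maze.sense using north, which returns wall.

Calling maze.sense using east, and see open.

I run stack.push using east, and see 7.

Invoking maze.move using east, which returns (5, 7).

Calling maze.sense using north, : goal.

I invoke maze.move using north, giving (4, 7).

Answer: (4, 7)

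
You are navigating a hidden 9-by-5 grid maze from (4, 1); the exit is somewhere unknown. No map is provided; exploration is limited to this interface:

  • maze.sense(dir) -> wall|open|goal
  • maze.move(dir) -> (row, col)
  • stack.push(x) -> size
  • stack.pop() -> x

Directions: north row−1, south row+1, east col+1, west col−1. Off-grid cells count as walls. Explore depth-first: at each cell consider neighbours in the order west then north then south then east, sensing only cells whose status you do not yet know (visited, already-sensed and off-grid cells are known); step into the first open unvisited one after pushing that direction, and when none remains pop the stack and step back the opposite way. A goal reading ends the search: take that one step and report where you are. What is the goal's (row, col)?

Next I call maze.sense(dir='west'), giving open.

Next I call stack.push(x='west'), and see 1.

Using maze.move(dir='west'), yielding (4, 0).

Now I run maze.sense(dir='north'), and get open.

Next I call stack.push(x='north'), giving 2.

I call maze.move(dir='north'), → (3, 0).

I try maze.sense(dir='north'), giving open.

Now I run stack.push(x='north'), which returns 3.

Now I run maze.move(dir='north'), and get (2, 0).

I use maze.sense(dir='north'), which returns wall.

Calling maze.sense(dir='east'), giving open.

Invoking stack.push(x='east'), which returns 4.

Then maze.move(dir='east'), — result: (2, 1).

Now I run maze.sense(dir='north'), giving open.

I run stack.push(x='north'), giving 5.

I invoke maze.move(dir='north'), and get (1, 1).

I try maze.sense(dir='north'), giving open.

I use stack.push(x='north'), and observe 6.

Using maze.move(dir='north'), and get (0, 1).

I use maze.sense(dir='west'), → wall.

I call maze.sense(dir='east'), yielding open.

Now I run stack.push(x='east'), giving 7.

I invoke maze.move(dir='east'), and get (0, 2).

I call maze.sense(dir='south'), giving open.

Invoking stack.push(x='south'), which returns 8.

Calling maze.move(dir='south'), → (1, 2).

Next I call maze.sense(dir='south'), giving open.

I call stack.push(x='south'), yielding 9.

I invoke maze.move(dir='south'), : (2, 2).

I run maze.sense(dir='south'), → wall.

Now I run maze.sense(dir='east'), and see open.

Then stack.push(x='east'), → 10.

Now I run maze.move(dir='east'), giving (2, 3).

Invoking maze.sense(dir='north'), yielding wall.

Then maze.sense(dir='south'), → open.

I invoke stack.push(x='south'), and get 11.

I invoke maze.move(dir='south'), giving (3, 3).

I run maze.sense(dir='south'), → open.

I call stack.push(x='south'), — result: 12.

Invoking maze.move(dir='south'), → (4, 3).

I invoke maze.sense(dir='west'), yielding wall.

Using maze.sense(dir='south'), giving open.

Invoking stack.push(x='south'), — result: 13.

Using maze.move(dir='south'), : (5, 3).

Next I call maze.sense(dir='west'), and get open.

Now I run stack.push(x='west'), → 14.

I call maze.move(dir='west'), giving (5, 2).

Next I call maze.sense(dir='west'), yielding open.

Next I call stack.push(x='west'), and see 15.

Next I call maze.move(dir='west'), giving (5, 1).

Then maze.sense(dir='west'), and see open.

I try stack.push(x='west'), giving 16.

I use maze.move(dir='west'), which returns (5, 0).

Next I call maze.sense(dir='south'), yielding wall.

I invoke stack.pop(), which returns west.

Then maze.move(dir='east'), giving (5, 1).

I try maze.sense(dir='south'), giving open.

Invoking stack.push(x='south'), which returns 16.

I try maze.move(dir='south'), → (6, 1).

I invoke maze.sense(dir='south'), yielding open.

Using stack.push(x='south'), which returns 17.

I invoke maze.move(dir='south'), → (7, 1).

I try maze.sense(dir='west'), which returns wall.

Next I call maze.sense(dir='south'), and observe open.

Now I run stack.push(x='south'), : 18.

Next I call maze.move(dir='south'), : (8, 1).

Calling maze.sense(dir='west'), — result: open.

I invoke stack.push(x='west'), yielding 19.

Then maze.move(dir='west'), : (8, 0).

Using stack.pop, → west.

I try maze.move(dir='east'), which returns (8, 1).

Using maze.sense(dir='east'), which returns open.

Invoking stack.push(x='east'), : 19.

Now I run maze.move(dir='east'), which returns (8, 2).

Next I call maze.sense(dir='north'), which returns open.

I call stack.push(x='north'), and see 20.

Now I run maze.move(dir='north'), and get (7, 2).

Then maze.sense(dir='north'), : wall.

Invoking maze.sense(dir='east'), yielding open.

Calling stack.push(x='east'), : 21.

Using maze.move(dir='east'), yielding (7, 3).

Using maze.sense(dir='north'), yielding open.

I invoke stack.push(x='north'), — result: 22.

I try maze.move(dir='north'), yielding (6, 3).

Now I run maze.sense(dir='east'), and see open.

I use stack.push(x='east'), and see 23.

I call maze.move(dir='east'), which returns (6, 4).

Calling maze.sense(dir='north'), → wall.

I try maze.sense(dir='south'), giving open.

Using stack.push(x='south'), : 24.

I invoke maze.move(dir='south'), and get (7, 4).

Next I call maze.sense(dir='south'), → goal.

Now I run maze.move(dir='south'), which returns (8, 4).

Answer: (8, 4)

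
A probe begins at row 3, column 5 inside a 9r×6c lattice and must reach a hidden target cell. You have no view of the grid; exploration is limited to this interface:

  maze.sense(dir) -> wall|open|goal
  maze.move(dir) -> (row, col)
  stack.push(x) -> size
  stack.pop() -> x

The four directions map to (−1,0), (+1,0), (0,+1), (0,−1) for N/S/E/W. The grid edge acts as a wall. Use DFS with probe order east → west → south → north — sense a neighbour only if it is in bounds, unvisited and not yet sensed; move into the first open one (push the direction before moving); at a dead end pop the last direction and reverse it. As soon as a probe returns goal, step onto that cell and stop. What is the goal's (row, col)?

;; 1. sense(west) ~> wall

;; 2. sense(south) ~> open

;; 3. push(south) ~> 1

;; 4. move(south) ~> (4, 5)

;; 5. sense(west) ~> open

;; 6. push(west) ~> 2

;; 7. move(west) ~> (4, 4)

;; 8. sense(west) ~> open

;; 9. push(west) ~> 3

;; 10. move(west) ~> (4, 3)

;; 11. sense(west) ~> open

;; 12. push(west) ~> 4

;; 13. move(west) ~> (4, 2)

;; 14. sense(west) ~> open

;; 15. push(west) ~> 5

;; 16. move(west) ~> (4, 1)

;; 17. sense(west) ~> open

;; 18. push(west) ~> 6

;; 19. move(west) ~> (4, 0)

;; 20. sense(south) ~> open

;; 21. push(south) ~> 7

;; 22. move(south) ~> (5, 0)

;; 23. sense(east) ~> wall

;; 24. sense(south) ~> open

;; 25. push(south) ~> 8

;; 26. move(south) ~> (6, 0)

;; 27. sense(east) ~> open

;; 28. push(east) ~> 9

;; 29. move(east) ~> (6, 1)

;; 30. sense(east) ~> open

;; 31. push(east) ~> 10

;; 32. move(east) ~> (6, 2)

;; 33. sense(east) ~> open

;; 34. push(east) ~> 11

;; 35. move(east) ~> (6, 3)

;; 36. sense(east) ~> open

;; 37. push(east) ~> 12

;; 38. move(east) ~> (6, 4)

;; 39. sense(east) ~> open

;; 40. push(east) ~> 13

;; 41. move(east) ~> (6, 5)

;; 42. sense(south) ~> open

;; 43. push(south) ~> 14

;; 44. move(south) ~> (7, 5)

;; 45. sense(west) ~> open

;; 46. push(west) ~> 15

;; 47. move(west) ~> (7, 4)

;; 48. sense(west) ~> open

;; 49. push(west) ~> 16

;; 50. move(west) ~> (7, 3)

;; 51. sense(west) ~> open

;; 52. push(west) ~> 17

;; 53. move(west) ~> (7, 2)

;; 54. sense(west) ~> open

;; 55. push(west) ~> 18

;; 56. move(west) ~> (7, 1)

;; 57. sense(west) ~> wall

;; 58. sense(south) ~> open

;; 59. push(south) ~> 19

;; 60. move(south) ~> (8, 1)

;; 61. sense(east) ~> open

;; 62. push(east) ~> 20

;; 63. move(east) ~> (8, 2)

;; 64. sense(east) ~> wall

;; 65. pop() ~> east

;; 66. move(west) ~> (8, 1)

;; 67. sense(west) ~> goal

;; 68. move(west) ~> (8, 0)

Answer: (8, 0)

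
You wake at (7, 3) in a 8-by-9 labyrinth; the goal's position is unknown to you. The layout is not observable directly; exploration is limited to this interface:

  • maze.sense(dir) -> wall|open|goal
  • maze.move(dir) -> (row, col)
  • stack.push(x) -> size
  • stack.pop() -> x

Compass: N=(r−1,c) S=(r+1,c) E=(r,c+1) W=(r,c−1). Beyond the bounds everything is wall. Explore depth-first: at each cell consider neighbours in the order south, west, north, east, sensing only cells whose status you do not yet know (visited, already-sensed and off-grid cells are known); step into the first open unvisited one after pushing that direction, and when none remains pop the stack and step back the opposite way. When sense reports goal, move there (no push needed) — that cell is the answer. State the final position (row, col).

I call maze.sense on dir: west, and get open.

I invoke stack.push on x: west, and see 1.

I use maze.move on dir: west, which returns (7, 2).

I call maze.sense on dir: west, and get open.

Next I call stack.push on x: west, — result: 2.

I call maze.move on dir: west, and get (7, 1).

Then maze.sense on dir: west, : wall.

I try maze.sense on dir: north, and get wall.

I try stack.pop(), — result: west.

Invoking maze.move on dir: east, — result: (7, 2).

Then maze.sense on dir: north, and get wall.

Next I call stack.pop(), and see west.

I try maze.move on dir: east, and get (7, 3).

I invoke maze.sense on dir: north, yielding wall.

I call maze.sense on dir: east, which returns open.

Invoking stack.push on x: east, and get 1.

I invoke maze.move on dir: east, — result: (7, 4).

I run maze.sense on dir: north, and get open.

Calling stack.push on x: north, and observe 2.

Using maze.move on dir: north, and see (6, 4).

Next I call maze.sense on dir: north, and see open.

I run stack.push on x: north, and see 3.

Now I run maze.move on dir: north, giving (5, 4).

Invoking maze.sense on dir: west, — result: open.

Now I run stack.push on x: west, — result: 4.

Next I call maze.move on dir: west, and observe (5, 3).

I invoke maze.sense on dir: west, → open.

Invoking stack.push on x: west, yielding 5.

I call maze.move on dir: west, yielding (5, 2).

Using maze.sense on dir: west, — result: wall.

Using maze.sense on dir: north, — result: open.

Using stack.push on x: north, and observe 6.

I invoke maze.move on dir: north, and get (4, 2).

Now I run maze.sense on dir: west, — result: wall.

I invoke maze.sense on dir: north, → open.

Then stack.push on x: north, → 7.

Calling maze.move on dir: north, : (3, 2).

Then maze.sense on dir: west, yielding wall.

I run maze.sense on dir: north, giving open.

I use stack.push on x: north, giving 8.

Calling maze.move on dir: north, — result: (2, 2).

I run maze.sense on dir: west, — result: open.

Now I run stack.push on x: west, → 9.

Using maze.move on dir: west, : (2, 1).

I invoke maze.sense on dir: west, yielding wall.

Using maze.sense on dir: north, yielding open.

Invoking stack.push on x: north, and observe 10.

Calling maze.move on dir: north, and see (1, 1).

Next I call maze.sense on dir: west, which returns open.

I invoke stack.push on x: west, and see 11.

Using maze.move on dir: west, giving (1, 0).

Then maze.sense on dir: north, giving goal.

Next I call maze.move on dir: north, — result: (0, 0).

Answer: (0, 0)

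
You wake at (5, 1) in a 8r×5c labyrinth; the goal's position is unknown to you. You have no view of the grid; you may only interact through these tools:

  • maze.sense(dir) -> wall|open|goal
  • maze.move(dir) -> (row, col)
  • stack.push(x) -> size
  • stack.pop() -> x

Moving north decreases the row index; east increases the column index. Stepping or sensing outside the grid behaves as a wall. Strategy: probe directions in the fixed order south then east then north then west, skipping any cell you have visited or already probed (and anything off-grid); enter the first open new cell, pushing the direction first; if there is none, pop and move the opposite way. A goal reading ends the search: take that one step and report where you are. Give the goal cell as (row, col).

% sense dir→south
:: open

% push x→south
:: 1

% move dir→south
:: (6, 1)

% sense dir→south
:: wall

% sense dir→east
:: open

% push x→east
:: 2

% move dir→east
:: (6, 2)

% sense dir→south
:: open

% push x→south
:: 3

% move dir→south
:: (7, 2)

% sense dir→east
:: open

% push x→east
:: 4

% move dir→east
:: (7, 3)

% sense dir→east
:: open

% push x→east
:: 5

% move dir→east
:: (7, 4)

% sense dir→north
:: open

% push x→north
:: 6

% move dir→north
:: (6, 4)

% sense dir→north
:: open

% push x→north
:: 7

% move dir→north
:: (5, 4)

% sense dir→north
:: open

% push x→north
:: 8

% move dir→north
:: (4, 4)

% sense dir→north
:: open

% push x→north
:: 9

% move dir→north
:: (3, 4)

% sense dir→north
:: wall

% sense dir→west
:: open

% push x→west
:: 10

% move dir→west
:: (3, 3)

% sense dir→south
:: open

% push x→south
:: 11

% move dir→south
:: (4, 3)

% sense dir→south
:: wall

% sense dir→west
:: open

% push x→west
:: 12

% move dir→west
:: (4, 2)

% sense dir→south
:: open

% push x→south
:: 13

% move dir→south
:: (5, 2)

% pop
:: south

% move dir→north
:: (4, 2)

% sense dir→north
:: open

% push x→north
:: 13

% move dir→north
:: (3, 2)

% sense dir→north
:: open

% push x→north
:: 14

% move dir→north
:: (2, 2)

% sense dir→east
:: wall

% sense dir→north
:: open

% push x→north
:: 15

% move dir→north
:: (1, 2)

% sense dir→east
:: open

% push x→east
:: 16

% move dir→east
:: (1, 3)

% sense dir→east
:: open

% push x→east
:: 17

% move dir→east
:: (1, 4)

% sense dir→north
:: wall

% pop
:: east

% move dir→west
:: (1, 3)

% sense dir→north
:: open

% push x→north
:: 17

% move dir→north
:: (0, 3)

% sense dir→west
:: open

% push x→west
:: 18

% move dir→west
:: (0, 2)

% sense dir→west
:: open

% push x→west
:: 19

% move dir→west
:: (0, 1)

% sense dir→south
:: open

% push x→south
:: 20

% move dir→south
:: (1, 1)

% sense dir→south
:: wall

% sense dir→west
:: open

% push x→west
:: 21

% move dir→west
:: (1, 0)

% sense dir→south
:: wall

% sense dir→north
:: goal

% move dir→north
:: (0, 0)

Answer: (0, 0)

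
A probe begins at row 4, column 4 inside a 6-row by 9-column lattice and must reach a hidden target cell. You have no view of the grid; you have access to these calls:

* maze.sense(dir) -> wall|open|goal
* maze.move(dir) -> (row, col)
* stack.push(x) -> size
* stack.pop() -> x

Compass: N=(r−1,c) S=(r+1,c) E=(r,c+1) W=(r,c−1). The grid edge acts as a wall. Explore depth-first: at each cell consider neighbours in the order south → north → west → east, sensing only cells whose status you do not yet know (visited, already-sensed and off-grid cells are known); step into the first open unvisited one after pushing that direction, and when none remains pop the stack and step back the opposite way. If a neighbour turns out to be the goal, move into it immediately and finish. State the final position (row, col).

I try sense passing dir: south, and get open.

I run push passing x: south, and see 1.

I run move passing dir: south, giving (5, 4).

I invoke sense passing dir: west, yielding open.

I run push passing x: west, → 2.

I use move passing dir: west, → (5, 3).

Invoking sense passing dir: north, and get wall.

Using sense passing dir: west, : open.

Next I call push passing x: west, — result: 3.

Now I run move passing dir: west, which returns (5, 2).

Using sense passing dir: north, and get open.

Then push passing x: north, and observe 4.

Next I call move passing dir: north, → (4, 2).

Next I call sense passing dir: north, → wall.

Next I call sense passing dir: west, and see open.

I run push passing x: west, : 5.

I try move passing dir: west, and observe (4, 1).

Now I run sense passing dir: south, which returns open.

Using push passing x: south, → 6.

Next I call move passing dir: south, and see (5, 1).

I try sense passing dir: west, which returns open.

I run push passing x: west, : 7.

Calling move passing dir: west, → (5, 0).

Then sense passing dir: north, and see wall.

Invoking pop(), and observe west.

Calling move passing dir: east, → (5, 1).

Invoking pop(), : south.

Now I run move passing dir: north, which returns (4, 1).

I invoke sense passing dir: north, → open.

Using push passing x: north, yielding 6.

Calling move passing dir: north, : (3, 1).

Invoking sense passing dir: north, yielding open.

Using push passing x: north, : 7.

Next I call move passing dir: north, and observe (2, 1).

I invoke sense passing dir: north, yielding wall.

Calling sense passing dir: west, giving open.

Invoking push passing x: west, yielding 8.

I run move passing dir: west, yielding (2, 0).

I try sense passing dir: south, which returns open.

I try push passing x: south, which returns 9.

Calling move passing dir: south, and observe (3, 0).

Calling pop(), — result: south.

I invoke move passing dir: north, : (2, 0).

Calling sense passing dir: north, and see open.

Now I run push passing x: north, giving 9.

I run move passing dir: north, and get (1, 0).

I run sense passing dir: north, yielding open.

Calling push passing x: north, and get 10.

I use move passing dir: north, : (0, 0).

Invoking sense passing dir: east, → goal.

Calling move passing dir: east, yielding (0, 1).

Answer: (0, 1)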